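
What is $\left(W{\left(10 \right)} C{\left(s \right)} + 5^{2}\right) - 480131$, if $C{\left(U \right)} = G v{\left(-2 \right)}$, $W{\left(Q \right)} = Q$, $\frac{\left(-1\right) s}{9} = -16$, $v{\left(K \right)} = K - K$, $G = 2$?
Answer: $-480106$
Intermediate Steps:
$v{\left(K \right)} = 0$
$s = 144$ ($s = \left(-9\right) \left(-16\right) = 144$)
$C{\left(U \right)} = 0$ ($C{\left(U \right)} = 2 \cdot 0 = 0$)
$\left(W{\left(10 \right)} C{\left(s \right)} + 5^{2}\right) - 480131 = \left(10 \cdot 0 + 5^{2}\right) - 480131 = \left(0 + 25\right) - 480131 = 25 - 480131 = -480106$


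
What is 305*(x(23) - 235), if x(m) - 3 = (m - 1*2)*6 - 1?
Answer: -32635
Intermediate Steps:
x(m) = -10 + 6*m (x(m) = 3 + ((m - 1*2)*6 - 1) = 3 + ((m - 2)*6 - 1) = 3 + ((-2 + m)*6 - 1) = 3 + ((-12 + 6*m) - 1) = 3 + (-13 + 6*m) = -10 + 6*m)
305*(x(23) - 235) = 305*((-10 + 6*23) - 235) = 305*((-10 + 138) - 235) = 305*(128 - 235) = 305*(-107) = -32635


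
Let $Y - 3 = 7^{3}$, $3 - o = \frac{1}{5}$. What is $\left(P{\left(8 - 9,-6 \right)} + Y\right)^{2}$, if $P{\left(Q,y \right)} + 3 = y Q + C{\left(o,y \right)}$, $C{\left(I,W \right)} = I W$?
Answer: $\frac{2758921}{25} \approx 1.1036 \cdot 10^{5}$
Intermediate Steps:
$o = \frac{14}{5}$ ($o = 3 - \frac{1}{5} = \frac{14}{5} \approx 2.8$)
$Y = 346$ ($Y = 3 + 7^{3} = 3 + 343 = 346$)
$P{\left(Q,y \right)} = -3 + \frac{14 y}{5} + Q y$ ($P{\left(Q,y \right)} = -3 + \left(y Q + \frac{14 y}{5}\right) = -3 + \left(Q y + \frac{14 y}{5}\right) = -3 + \left(\frac{14 y}{5} + Q y\right) = -3 + \frac{14 y}{5} + Q y$)
$\left(P{\left(8 - 9,-6 \right)} + Y\right)^{2} = \left(\left(-3 + \frac{14}{5} \left(-6\right) + \left(8 - 9\right) \left(-6\right)\right) + 346\right)^{2} = \left(\left(-3 - \frac{84}{5} - -6\right) + 346\right)^{2} = \left(\left(-3 - \frac{84}{5} + 6\right) + 346\right)^{2} = \left(- \frac{69}{5} + 346\right)^{2} = \left(\frac{1661}{5}\right)^{2} = \frac{2758921}{25}$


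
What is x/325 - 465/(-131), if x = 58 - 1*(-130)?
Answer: 175753/42575 ≈ 4.1281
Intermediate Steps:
x = 188 (x = 58 + 130 = 188)
x/325 - 465/(-131) = 188/325 - 465/(-131) = 188*(1/325) - 465*(-1/131) = 188/325 + 465/131 = 175753/42575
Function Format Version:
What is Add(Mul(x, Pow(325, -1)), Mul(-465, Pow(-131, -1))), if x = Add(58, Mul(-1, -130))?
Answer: Rational(175753, 42575) ≈ 4.1281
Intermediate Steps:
x = 188 (x = Add(58, 130) = 188)
Add(Mul(x, Pow(325, -1)), Mul(-465, Pow(-131, -1))) = Add(Mul(188, Pow(325, -1)), Mul(-465, Pow(-131, -1))) = Add(Mul(188, Rational(1, 325)), Mul(-465, Rational(-1, 131))) = Add(Rational(188, 325), Rational(465, 131)) = Rational(175753, 42575)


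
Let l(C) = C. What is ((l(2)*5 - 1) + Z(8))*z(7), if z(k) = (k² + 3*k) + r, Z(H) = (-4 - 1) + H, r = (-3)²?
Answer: 948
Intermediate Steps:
r = 9
Z(H) = -5 + H
z(k) = 9 + k² + 3*k (z(k) = (k² + 3*k) + 9 = 9 + k² + 3*k)
((l(2)*5 - 1) + Z(8))*z(7) = ((2*5 - 1) + (-5 + 8))*(9 + 7² + 3*7) = ((10 - 1) + 3)*(9 + 49 + 21) = (9 + 3)*79 = 12*79 = 948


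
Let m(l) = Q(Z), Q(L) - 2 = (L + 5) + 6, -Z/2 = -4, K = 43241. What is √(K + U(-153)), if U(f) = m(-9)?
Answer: √43262 ≈ 208.00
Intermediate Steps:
Z = 8 (Z = -2*(-4) = 8)
Q(L) = 13 + L (Q(L) = 2 + ((L + 5) + 6) = 2 + ((5 + L) + 6) = 2 + (11 + L) = 13 + L)
m(l) = 21 (m(l) = 13 + 8 = 21)
U(f) = 21
√(K + U(-153)) = √(43241 + 21) = √43262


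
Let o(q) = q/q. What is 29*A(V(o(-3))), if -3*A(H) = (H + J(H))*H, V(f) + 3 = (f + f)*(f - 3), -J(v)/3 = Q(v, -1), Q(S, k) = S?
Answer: 2842/3 ≈ 947.33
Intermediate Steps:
J(v) = -3*v
o(q) = 1
V(f) = -3 + 2*f*(-3 + f) (V(f) = -3 + (f + f)*(f - 3) = -3 + (2*f)*(-3 + f) = -3 + 2*f*(-3 + f))
A(H) = 2*H²/3 (A(H) = -(H - 3*H)*H/3 = -(-2*H)*H/3 = -(-2)*H²/3 = 2*H²/3)
29*A(V(o(-3))) = 29*(2*(-3 - 6*1 + 2*1²)²/3) = 29*(2*(-3 - 6 + 2*1)²/3) = 29*(2*(-3 - 6 + 2)²/3) = 29*((⅔)*(-7)²) = 29*((⅔)*49) = 29*(98/3) = 2842/3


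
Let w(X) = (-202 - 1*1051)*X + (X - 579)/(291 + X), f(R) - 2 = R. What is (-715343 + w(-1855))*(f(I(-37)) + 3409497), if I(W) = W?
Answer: 2144922071845651/391 ≈ 5.4857e+12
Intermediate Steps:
f(R) = 2 + R
w(X) = -1253*X + (-579 + X)/(291 + X) (w(X) = (-202 - 1051)*X + (-579 + X)/(291 + X) = -1253*X + (-579 + X)/(291 + X))
(-715343 + w(-1855))*(f(I(-37)) + 3409497) = (-715343 + (-579 - 364622*(-1855) - 1253*(-1855)²)/(291 - 1855))*((2 - 37) + 3409497) = (-715343 + (-579 + 676373810 - 1253*3441025)/(-1564))*(-35 + 3409497) = (-715343 - (-579 + 676373810 - 4311604325)/1564)*3409462 = (-715343 - 1/1564*(-3635231094))*3409462 = (-715343 + 1817615547/782)*3409462 = (1258217321/782)*3409462 = 2144922071845651/391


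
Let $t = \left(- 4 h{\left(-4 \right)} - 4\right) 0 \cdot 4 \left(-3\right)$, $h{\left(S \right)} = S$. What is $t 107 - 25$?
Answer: $-25$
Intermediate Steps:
$t = 0$ ($t = \left(\left(-4\right) \left(-4\right) - 4\right) 0 \cdot 4 \left(-3\right) = \left(16 - 4\right) 0 \left(-12\right) = 12 \cdot 0 \left(-12\right) = 0 \left(-12\right) = 0$)
$t 107 - 25 = 0 \cdot 107 - 25 = 0 - 25 = -25$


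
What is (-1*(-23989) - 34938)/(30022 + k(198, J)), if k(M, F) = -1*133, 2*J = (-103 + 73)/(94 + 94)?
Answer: -10949/29889 ≈ -0.36632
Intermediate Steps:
J = -15/188 (J = ((-103 + 73)/(94 + 94))/2 = (-30/188)/2 = (-30*1/188)/2 = (½)*(-15/94) = -15/188 ≈ -0.079787)
k(M, F) = -133
(-1*(-23989) - 34938)/(30022 + k(198, J)) = (-1*(-23989) - 34938)/(30022 - 133) = (23989 - 34938)/29889 = -10949*1/29889 = -10949/29889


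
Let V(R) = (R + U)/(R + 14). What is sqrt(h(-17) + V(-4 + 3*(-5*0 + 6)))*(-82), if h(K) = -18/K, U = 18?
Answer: -82*sqrt(31178)/119 ≈ -121.67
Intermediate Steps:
V(R) = (18 + R)/(14 + R) (V(R) = (R + 18)/(R + 14) = (18 + R)/(14 + R))
sqrt(h(-17) + V(-4 + 3*(-5*0 + 6)))*(-82) = sqrt(-18/(-17) + (18 + (-4 + 3*(-5*0 + 6)))/(14 + (-4 + 3*(-5*0 + 6))))*(-82) = sqrt(-18*(-1/17) + (18 + (-4 + 3*(0 + 6)))/(14 + (-4 + 3*(0 + 6))))*(-82) = sqrt(18/17 + (18 + (-4 + 3*6))/(14 + (-4 + 3*6)))*(-82) = sqrt(18/17 + (18 + (-4 + 18))/(14 + (-4 + 18)))*(-82) = sqrt(18/17 + (18 + 14)/(14 + 14))*(-82) = sqrt(18/17 + 32/28)*(-82) = sqrt(18/17 + (1/28)*32)*(-82) = sqrt(18/17 + 8/7)*(-82) = sqrt(262/119)*(-82) = (sqrt(31178)/119)*(-82) = -82*sqrt(31178)/119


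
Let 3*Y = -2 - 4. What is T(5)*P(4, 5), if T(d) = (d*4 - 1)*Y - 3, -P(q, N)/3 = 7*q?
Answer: 3444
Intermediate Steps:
P(q, N) = -21*q
Y = -2 (Y = (-2 - 4)/3 = (⅓)*(-6) = -2)
T(d) = -1 - 8*d (T(d) = (d*4 - 1)*(-2) - 3 = (4*d - 1)*(-2) - 3 = (-1 + 4*d)*(-2) - 3 = (2 - 8*d) - 3 = -1 - 8*d)
T(5)*P(4, 5) = (-1 - 8*5)*(-21*4) = (-1 - 40)*(-84) = -41*(-84) = 3444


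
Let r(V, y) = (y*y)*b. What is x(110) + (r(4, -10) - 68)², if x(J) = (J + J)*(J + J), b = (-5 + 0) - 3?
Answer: 801824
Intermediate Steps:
b = -8 (b = -5 - 3 = -8)
r(V, y) = -8*y² (r(V, y) = (y*y)*(-8) = y²*(-8) = -8*y²)
x(J) = 4*J² (x(J) = (2*J)*(2*J) = 4*J²)
x(110) + (r(4, -10) - 68)² = 4*110² + (-8*(-10)² - 68)² = 4*12100 + (-8*100 - 68)² = 48400 + (-800 - 68)² = 48400 + (-868)² = 48400 + 753424 = 801824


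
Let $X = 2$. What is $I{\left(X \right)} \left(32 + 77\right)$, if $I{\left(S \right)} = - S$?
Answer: $-218$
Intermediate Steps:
$I{\left(X \right)} \left(32 + 77\right) = \left(-1\right) 2 \left(32 + 77\right) = \left(-2\right) 109 = -218$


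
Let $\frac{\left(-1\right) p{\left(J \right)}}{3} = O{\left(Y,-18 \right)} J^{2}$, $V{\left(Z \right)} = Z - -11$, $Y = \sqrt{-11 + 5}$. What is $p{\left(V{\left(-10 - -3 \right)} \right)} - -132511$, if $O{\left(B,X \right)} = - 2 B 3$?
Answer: $132511 + 288 i \sqrt{6} \approx 1.3251 \cdot 10^{5} + 705.45 i$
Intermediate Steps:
$Y = i \sqrt{6}$ ($Y = \sqrt{-6} = i \sqrt{6} \approx 2.4495 i$)
$V{\left(Z \right)} = 11 + Z$ ($V{\left(Z \right)} = Z + 11 = 11 + Z$)
$O{\left(B,X \right)} = - 6 B$
$p{\left(J \right)} = 18 i \sqrt{6} J^{2}$ ($p{\left(J \right)} = - 3 - 6 i \sqrt{6} J^{2} = - 3 \left(- 6 i \sqrt{6} J^{2}\right) = 18 i \sqrt{6} J^{2}$)
$p{\left(V{\left(-10 - -3 \right)} \right)} - -132511 = 18 i \sqrt{6} \left(11 - 7\right)^{2} - -132511 = 18 i \sqrt{6} \left(11 + \left(-10 + 3\right)\right)^{2} + 132511 = 18 i \sqrt{6} \left(11 - 7\right)^{2} + 132511 = 18 i \sqrt{6} \cdot 4^{2} + 132511 = 18 i \sqrt{6} \cdot 16 + 132511 = 288 i \sqrt{6} + 132511 = 132511 + 288 i \sqrt{6}$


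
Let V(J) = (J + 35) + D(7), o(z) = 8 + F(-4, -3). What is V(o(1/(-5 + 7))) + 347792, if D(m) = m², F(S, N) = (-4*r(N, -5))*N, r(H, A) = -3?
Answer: 347848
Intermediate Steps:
F(S, N) = 12*N (F(S, N) = (-4*(-3))*N = 12*N)
o(z) = -28 (o(z) = 8 + 12*(-3) = 8 - 36 = -28)
V(J) = 84 + J (V(J) = (J + 35) + 7² = (35 + J) + 49 = 84 + J)
V(o(1/(-5 + 7))) + 347792 = (84 - 28) + 347792 = 56 + 347792 = 347848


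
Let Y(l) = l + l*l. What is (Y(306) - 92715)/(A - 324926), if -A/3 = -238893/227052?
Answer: -10318252/2732384499 ≈ -0.0037763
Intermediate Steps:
Y(l) = l + l**2
A = 79631/25228 (A = -(-716679)/227052 = -3*(-79631/75684) = 79631/25228 ≈ 3.1565)
(Y(306) - 92715)/(A - 324926) = (306*(1 + 306) - 92715)/(79631/25228 - 324926) = (306*307 - 92715)/(-8197153497/25228) = (93942 - 92715)*(-25228/8197153497) = 1227*(-25228/8197153497) = -10318252/2732384499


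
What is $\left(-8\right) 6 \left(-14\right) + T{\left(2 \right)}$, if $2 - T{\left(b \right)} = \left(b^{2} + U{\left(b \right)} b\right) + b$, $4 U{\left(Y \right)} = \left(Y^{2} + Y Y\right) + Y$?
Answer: $663$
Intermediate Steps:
$U{\left(Y \right)} = \frac{Y^{2}}{2} + \frac{Y}{4}$ ($U{\left(Y \right)} = \frac{\left(Y^{2} + Y Y\right) + Y}{4} = \frac{\left(Y^{2} + Y^{2}\right) + Y}{4} = \frac{2 Y^{2} + Y}{4} = \frac{Y + 2 Y^{2}}{4} = \frac{Y^{2}}{2} + \frac{Y}{4}$)
$T{\left(b \right)} = 2 - b - b^{2} - \frac{b^{2} \left(1 + 2 b\right)}{4}$ ($T{\left(b \right)} = 2 - \left(\left(b^{2} + \frac{b \left(1 + 2 b\right)}{4} b\right) + b\right) = 2 - \left(\left(b^{2} + \frac{b^{2} \left(1 + 2 b\right)}{4}\right) + b\right) = 2 - \left(b + b^{2} + \frac{b^{2} \left(1 + 2 b\right)}{4}\right) = 2 - b - b^{2} - \frac{b^{2} \left(1 + 2 b\right)}{4}$)
$\left(-8\right) 6 \left(-14\right) + T{\left(2 \right)} = \left(-8\right) 6 \left(-14\right) - \left(4 + 5\right) = \left(-48\right) \left(-14\right) - 9 = 672 - 9 = 663$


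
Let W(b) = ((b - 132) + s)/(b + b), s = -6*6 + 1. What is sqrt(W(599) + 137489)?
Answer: sqrt(49331320073)/599 ≈ 370.80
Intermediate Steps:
s = -35 (s = -36 + 1 = -35)
W(b) = (-167 + b)/(2*b) (W(b) = ((b - 132) - 35)/(b + b) = ((-132 + b) - 35)/((2*b)) = (-167 + b)*(1/(2*b)) = (-167 + b)/(2*b))
sqrt(W(599) + 137489) = sqrt((1/2)*(-167 + 599)/599 + 137489) = sqrt((1/2)*(1/599)*432 + 137489) = sqrt(216/599 + 137489) = sqrt(82356127/599) = sqrt(49331320073)/599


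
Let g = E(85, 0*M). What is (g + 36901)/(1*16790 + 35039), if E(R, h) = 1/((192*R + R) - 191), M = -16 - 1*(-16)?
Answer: 598312815/840355406 ≈ 0.71198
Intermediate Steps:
M = 0 (M = -16 + 16 = 0)
E(R, h) = 1/(-191 + 193*R) (E(R, h) = 1/(193*R - 191) = 1/(-191 + 193*R))
g = 1/16214 (g = 1/(-191 + 193*85) = 1/(-191 + 16405) = 1/16214 ≈ 6.1675e-5)
(g + 36901)/(1*16790 + 35039) = (1/16214 + 36901)/(1*16790 + 35039) = 598312815/(16214*(16790 + 35039)) = (598312815/16214)/51829 = (598312815/16214)*(1/51829) = 598312815/840355406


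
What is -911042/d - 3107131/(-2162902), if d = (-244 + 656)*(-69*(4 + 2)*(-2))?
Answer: -227635080767/184460934168 ≈ -1.2341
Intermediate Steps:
d = 341136 (d = 412*(-414*(-2)) = 412*(-69*(-12)) = 412*828 = 341136)
-911042/d - 3107131/(-2162902) = -911042/341136 - 3107131/(-2162902) = -911042*1/341136 - 3107131*(-1/2162902) = -455521/170568 + 3107131/2162902 = -227635080767/184460934168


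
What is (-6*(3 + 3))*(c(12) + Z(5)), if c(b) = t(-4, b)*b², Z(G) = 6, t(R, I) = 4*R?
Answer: 82728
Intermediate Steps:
c(b) = -16*b² (c(b) = (4*(-4))*b² = -16*b²)
(-6*(3 + 3))*(c(12) + Z(5)) = (-6*(3 + 3))*(-16*12² + 6) = (-6*6)*(-16*144 + 6) = -36*(-2304 + 6) = -36*(-2298) = 82728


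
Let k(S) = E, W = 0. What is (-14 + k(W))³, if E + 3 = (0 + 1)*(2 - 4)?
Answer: -6859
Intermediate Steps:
E = -5 (E = -3 + (0 + 1)*(2 - 4) = -3 + 1*(-2) = -3 - 2 = -5)
k(S) = -5
(-14 + k(W))³ = (-14 - 5)³ = (-19)³ = -6859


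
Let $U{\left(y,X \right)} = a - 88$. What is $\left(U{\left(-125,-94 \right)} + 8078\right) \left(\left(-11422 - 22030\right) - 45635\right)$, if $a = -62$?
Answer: $-627001736$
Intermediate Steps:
$U{\left(y,X \right)} = -150$ ($U{\left(y,X \right)} = -62 - 88 = -150$)
$\left(U{\left(-125,-94 \right)} + 8078\right) \left(\left(-11422 - 22030\right) - 45635\right) = \left(-150 + 8078\right) \left(\left(-11422 - 22030\right) - 45635\right) = 7928 \left(\left(-11422 - 22030\right) - 45635\right) = 7928 \left(-33452 - 45635\right) = 7928 \left(-79087\right) = -627001736$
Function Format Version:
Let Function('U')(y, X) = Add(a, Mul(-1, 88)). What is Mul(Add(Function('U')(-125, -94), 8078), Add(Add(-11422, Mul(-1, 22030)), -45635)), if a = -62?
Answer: -627001736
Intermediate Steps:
Function('U')(y, X) = -150 (Function('U')(y, X) = Add(-62, Mul(-1, 88)) = Add(-62, -88) = -150)
Mul(Add(Function('U')(-125, -94), 8078), Add(Add(-11422, Mul(-1, 22030)), -45635)) = Mul(Add(-150, 8078), Add(Add(-11422, Mul(-1, 22030)), -45635)) = Mul(7928, Add(Add(-11422, -22030), -45635)) = Mul(7928, Add(-33452, -45635)) = Mul(7928, -79087) = -627001736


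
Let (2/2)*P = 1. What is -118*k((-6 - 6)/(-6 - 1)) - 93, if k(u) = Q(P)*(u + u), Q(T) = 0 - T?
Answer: 2181/7 ≈ 311.57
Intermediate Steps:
P = 1
Q(T) = -T
k(u) = -2*u (k(u) = (-1*1)*(u + u) = -2*u)
-118*k((-6 - 6)/(-6 - 1)) - 93 = -(-236)*(-6 - 6)/(-6 - 1) - 93 = -(-236)*(-12/(-7)) - 93 = -(-236)*(-12*(-1/7)) - 93 = -(-236)*12/7 - 93 = -118*(-24/7) - 93 = 2832/7 - 93 = 2181/7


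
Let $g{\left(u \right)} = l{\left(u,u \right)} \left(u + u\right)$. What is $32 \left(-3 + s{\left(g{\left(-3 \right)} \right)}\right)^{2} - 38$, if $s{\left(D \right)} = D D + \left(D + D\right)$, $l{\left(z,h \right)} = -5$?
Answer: $29307130$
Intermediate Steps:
$g{\left(u \right)} = - 10 u$ ($g{\left(u \right)} = - 5 \left(u + u\right) = - 5 \cdot 2 u = - 10 u$)
$s{\left(D \right)} = D^{2} + 2 D$
$32 \left(-3 + s{\left(g{\left(-3 \right)} \right)}\right)^{2} - 38 = 32 \left(-3 + \left(-10\right) \left(-3\right) \left(2 - -30\right)\right)^{2} - 38 = 32 \left(-3 + 30 \left(2 + 30\right)\right)^{2} - 38 = 32 \left(-3 + 30 \cdot 32\right)^{2} - 38 = 32 \left(-3 + 960\right)^{2} - 38 = 32 \cdot 957^{2} - 38 = 32 \cdot 915849 - 38 = 29307168 - 38 = 29307130$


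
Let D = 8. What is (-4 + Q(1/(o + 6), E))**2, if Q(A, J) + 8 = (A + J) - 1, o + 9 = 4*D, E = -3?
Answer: 214369/841 ≈ 254.90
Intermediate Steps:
o = 23 (o = -9 + 4*8 = -9 + 32 = 23)
Q(A, J) = -9 + A + J (Q(A, J) = -8 + ((A + J) - 1) = -8 + (-1 + A + J) = -9 + A + J)
(-4 + Q(1/(o + 6), E))**2 = (-4 + (-9 + 1/(23 + 6) - 3))**2 = (-4 + (-9 + 1/29 - 3))**2 = (-4 - 347/29)**2 = (-463/29)**2 = 214369/841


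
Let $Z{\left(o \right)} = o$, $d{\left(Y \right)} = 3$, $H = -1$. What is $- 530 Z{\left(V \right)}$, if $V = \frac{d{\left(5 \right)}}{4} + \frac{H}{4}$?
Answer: $-265$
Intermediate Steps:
$V = \frac{1}{2}$ ($V = \frac{3}{4} - \frac{1}{4} = \frac{1}{2} \approx 0.5$)
$- 530 Z{\left(V \right)} = \left(-530\right) \frac{1}{2} = -265$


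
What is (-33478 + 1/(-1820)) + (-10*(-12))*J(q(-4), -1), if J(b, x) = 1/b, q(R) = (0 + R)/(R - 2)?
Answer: -60602361/1820 ≈ -33298.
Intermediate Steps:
q(R) = R/(-2 + R)
(-33478 + 1/(-1820)) + (-10*(-12))*J(q(-4), -1) = (-33478 + 1/(-1820)) + (-10*(-12))/((-4/(-2 - 4))) = (-33478 - 1/1820) + 120/((-4/(-6))) = -60929961/1820 + 120/((-4*(-⅙))) = -60929961/1820 + 120/(⅔) = -60929961/1820 + 120*(3/2) = -60929961/1820 + 180 = -60602361/1820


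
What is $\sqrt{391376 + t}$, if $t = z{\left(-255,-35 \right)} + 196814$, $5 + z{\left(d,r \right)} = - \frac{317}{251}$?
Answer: $\frac{\sqrt{37056163618}}{251} \approx 766.93$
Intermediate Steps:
$z{\left(d,r \right)} = - \frac{1572}{251}$ ($z{\left(d,r \right)} = -5 - \frac{317}{251} = - \frac{1572}{251}$)
$t = \frac{49398742}{251}$ ($t = - \frac{1572}{251} + 196814 = \frac{49398742}{251} \approx 1.9681 \cdot 10^{5}$)
$\sqrt{391376 + t} = \sqrt{391376 + \frac{49398742}{251}} = \sqrt{\frac{147634118}{251}} = \frac{\sqrt{37056163618}}{251}$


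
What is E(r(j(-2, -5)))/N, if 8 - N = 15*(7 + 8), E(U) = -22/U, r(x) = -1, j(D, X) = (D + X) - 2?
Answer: -22/217 ≈ -0.10138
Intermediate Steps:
j(D, X) = -2 + D + X
N = -217 (N = 8 - 15*(7 + 8) = 8 - 15*15 = 8 - 1*225 = 8 - 225 = -217)
E(r(j(-2, -5)))/N = -22/(-1)/(-217) = -22*(-1)*(-1/217) = 22*(-1/217) = -22/217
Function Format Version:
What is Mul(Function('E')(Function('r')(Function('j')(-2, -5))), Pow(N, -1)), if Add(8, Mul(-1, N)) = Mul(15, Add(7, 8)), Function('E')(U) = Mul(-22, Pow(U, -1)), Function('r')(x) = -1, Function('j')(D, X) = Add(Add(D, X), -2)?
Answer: Rational(-22, 217) ≈ -0.10138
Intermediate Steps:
Function('j')(D, X) = Add(-2, D, X)
N = -217 (N = Add(8, Mul(-1, Mul(15, Add(7, 8)))) = Add(8, Mul(-1, Mul(15, 15))) = Add(8, Mul(-1, 225)) = Add(8, -225) = -217)
Mul(Function('E')(Function('r')(Function('j')(-2, -5))), Pow(N, -1)) = Mul(Mul(-22, Pow(-1, -1)), Pow(-217, -1)) = Mul(Mul(-22, -1), Rational(-1, 217)) = Mul(22, Rational(-1, 217)) = Rational(-22, 217)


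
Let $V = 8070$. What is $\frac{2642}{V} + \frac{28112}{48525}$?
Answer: $\frac{11835563}{13053225} \approx 0.90672$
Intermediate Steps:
$\frac{2642}{V} + \frac{28112}{48525} = \frac{2642}{8070} + \frac{28112}{48525} = 2642 \cdot \frac{1}{8070} + 28112 \cdot \frac{1}{48525} = \frac{1321}{4035} + \frac{28112}{48525} = \frac{11835563}{13053225}$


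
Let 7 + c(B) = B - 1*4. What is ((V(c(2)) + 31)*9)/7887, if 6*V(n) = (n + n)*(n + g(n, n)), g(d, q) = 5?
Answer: 129/2629 ≈ 0.049068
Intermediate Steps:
c(B) = -11 + B (c(B) = -7 + (B - 1*4) = -7 + (B - 4) = -7 + (-4 + B) = -11 + B)
V(n) = n*(5 + n)/3 (V(n) = ((n + n)*(n + 5))/6 = ((2*n)*(5 + n))/6 = (2*n*(5 + n))/6 = n*(5 + n)/3)
((V(c(2)) + 31)*9)/7887 = (((-11 + 2)*(5 + (-11 + 2))/3 + 31)*9)/7887 = (((⅓)*(-9)*(5 - 9) + 31)*9)*(1/7887) = (((⅓)*(-9)*(-4) + 31)*9)*(1/7887) = ((12 + 31)*9)*(1/7887) = (43*9)*(1/7887) = 387*(1/7887) = 129/2629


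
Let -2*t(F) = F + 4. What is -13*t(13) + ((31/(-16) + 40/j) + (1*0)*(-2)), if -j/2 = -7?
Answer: 12479/112 ≈ 111.42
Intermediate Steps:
j = 14 (j = -2*(-7) = 14)
t(F) = -2 - F/2 (t(F) = -(F + 4)/2 = -(4 + F)/2 = -2 - F/2)
-13*t(13) + ((31/(-16) + 40/j) + (1*0)*(-2)) = -13*(-2 - ½*13) + ((31/(-16) + 40/14) + (1*0)*(-2)) = -13*(-2 - 13/2) + ((31*(-1/16) + 40*(1/14)) + 0*(-2)) = -13*(-17/2) + ((-31/16 + 20/7) + 0) = 221/2 + (103/112 + 0) = 221/2 + 103/112 = 12479/112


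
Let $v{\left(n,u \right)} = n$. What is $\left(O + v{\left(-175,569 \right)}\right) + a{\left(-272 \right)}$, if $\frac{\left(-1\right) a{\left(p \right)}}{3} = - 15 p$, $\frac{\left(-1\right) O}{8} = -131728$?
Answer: $1041409$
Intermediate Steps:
$O = 1053824$ ($O = \left(-8\right) \left(-131728\right) = 1053824$)
$a{\left(p \right)} = 45 p$ ($a{\left(p \right)} = - 3 \left(- 15 p\right) = 45 p$)
$\left(O + v{\left(-175,569 \right)}\right) + a{\left(-272 \right)} = \left(1053824 - 175\right) + 45 \left(-272\right) = 1053649 - 12240 = 1041409$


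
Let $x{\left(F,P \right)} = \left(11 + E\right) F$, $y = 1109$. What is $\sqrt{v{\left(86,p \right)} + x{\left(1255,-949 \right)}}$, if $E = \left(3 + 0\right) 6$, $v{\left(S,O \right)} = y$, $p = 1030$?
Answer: $8 \sqrt{586} \approx 193.66$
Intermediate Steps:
$v{\left(S,O \right)} = 1109$
$E = 18$ ($E = 3 \cdot 6 = 18$)
$x{\left(F,P \right)} = 29 F$ ($x{\left(F,P \right)} = \left(11 + 18\right) F = 29 F$)
$\sqrt{v{\left(86,p \right)} + x{\left(1255,-949 \right)}} = \sqrt{1109 + 29 \cdot 1255} = \sqrt{1109 + 36395} = \sqrt{37504} = 8 \sqrt{586}$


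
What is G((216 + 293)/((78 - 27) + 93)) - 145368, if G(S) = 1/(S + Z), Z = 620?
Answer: -13052447208/89789 ≈ -1.4537e+5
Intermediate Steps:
G(S) = 1/(620 + S) (G(S) = 1/(S + 620) = 1/(620 + S))
G((216 + 293)/((78 - 27) + 93)) - 145368 = 1/(620 + (216 + 293)/((78 - 27) + 93)) - 145368 = 1/(620 + 509/(51 + 93)) - 145368 = 1/(620 + 509/144) - 145368 = 1/(89789/144) - 145368 = 144/89789 - 145368 = -13052447208/89789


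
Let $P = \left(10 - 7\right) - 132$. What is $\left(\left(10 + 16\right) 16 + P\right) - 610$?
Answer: $-323$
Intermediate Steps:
$P = -129$ ($P = 3 - 132 = -129$)
$\left(\left(10 + 16\right) 16 + P\right) - 610 = \left(\left(10 + 16\right) 16 - 129\right) - 610 = \left(26 \cdot 16 - 129\right) - 610 = \left(416 - 129\right) - 610 = 287 - 610 = -323$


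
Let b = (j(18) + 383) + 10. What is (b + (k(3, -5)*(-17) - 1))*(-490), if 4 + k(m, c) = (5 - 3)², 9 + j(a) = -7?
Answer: -184240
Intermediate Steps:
j(a) = -16 (j(a) = -9 - 7 = -16)
b = 377 (b = (-16 + 383) + 10 = 367 + 10 = 377)
k(m, c) = 0 (k(m, c) = -4 + (5 - 3)² = -4 + 2² = -4 + 4 = 0)
(b + (k(3, -5)*(-17) - 1))*(-490) = (377 + (0*(-17) - 1))*(-490) = (377 + (0 - 1))*(-490) = (377 - 1)*(-490) = 376*(-490) = -184240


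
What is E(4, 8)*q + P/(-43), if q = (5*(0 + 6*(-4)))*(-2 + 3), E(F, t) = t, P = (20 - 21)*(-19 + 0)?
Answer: -41299/43 ≈ -960.44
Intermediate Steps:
P = 19 (P = -1*(-19) = 19)
q = -120 (q = (5*(0 - 24))*1 = (5*(-24))*1 = -120*1 = -120)
E(4, 8)*q + P/(-43) = 8*(-120) + 19/(-43) = -960 + 19*(-1/43) = -960 - 19/43 = -41299/43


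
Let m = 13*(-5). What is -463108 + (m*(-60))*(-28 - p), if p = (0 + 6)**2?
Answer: -712708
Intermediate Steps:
m = -65
p = 36 (p = 6**2 = 36)
-463108 + (m*(-60))*(-28 - p) = -463108 + (-65*(-60))*(-28 - 1*36) = -463108 + 3900*(-28 - 36) = -463108 + 3900*(-64) = -463108 - 249600 = -712708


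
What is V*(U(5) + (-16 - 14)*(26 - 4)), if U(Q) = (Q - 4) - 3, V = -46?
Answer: 30452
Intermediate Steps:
U(Q) = -7 + Q (U(Q) = (-4 + Q) - 3 = -7 + Q)
V*(U(5) + (-16 - 14)*(26 - 4)) = -46*((-7 + 5) + (-16 - 14)*(26 - 4)) = -46*(-2 - 30*22) = -46*(-2 - 660) = -46*(-662) = 30452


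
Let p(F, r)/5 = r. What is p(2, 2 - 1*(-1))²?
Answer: 225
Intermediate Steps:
p(F, r) = 5*r
p(2, 2 - 1*(-1))² = (5*(2 - 1*(-1)))² = (5*(2 + 1))² = (5*3)² = 15² = 225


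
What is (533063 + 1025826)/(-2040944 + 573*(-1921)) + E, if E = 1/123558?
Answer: -192610065385/388179326766 ≈ -0.49619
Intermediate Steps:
E = 1/123558 ≈ 8.0934e-6
(533063 + 1025826)/(-2040944 + 573*(-1921)) + E = (533063 + 1025826)/(-2040944 + 573*(-1921)) + 1/123558 = 1558889/(-2040944 - 1100733) + 1/123558 = 1558889/(-3141677) + 1/123558 = 1558889*(-1/3141677) + 1/123558 = -1558889/3141677 + 1/123558 = -192610065385/388179326766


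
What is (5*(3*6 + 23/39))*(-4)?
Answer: -14500/39 ≈ -371.79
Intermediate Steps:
(5*(3*6 + 23/39))*(-4) = (5*(18 + 23*(1/39)))*(-4) = (5*(18 + 23/39))*(-4) = (5*(725/39))*(-4) = (3625/39)*(-4) = -14500/39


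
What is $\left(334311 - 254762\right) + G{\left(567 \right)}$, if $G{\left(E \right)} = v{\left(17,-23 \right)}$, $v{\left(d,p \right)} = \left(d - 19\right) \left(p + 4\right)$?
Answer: $79587$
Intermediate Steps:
$v{\left(d,p \right)} = \left(-19 + d\right) \left(4 + p\right)$
$G{\left(E \right)} = 38$ ($G{\left(E \right)} = -76 - -437 + 4 \cdot 17 + 17 \left(-23\right) = -76 + 437 + 68 - 391 = 38$)
$\left(334311 - 254762\right) + G{\left(567 \right)} = \left(334311 - 254762\right) + 38 = 79549 + 38 = 79587$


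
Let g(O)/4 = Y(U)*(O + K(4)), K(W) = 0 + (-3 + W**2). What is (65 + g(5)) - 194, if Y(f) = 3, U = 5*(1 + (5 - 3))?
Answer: 87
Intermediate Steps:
U = 15 (U = 5*(1 + 2) = 5*3 = 15)
K(W) = -3 + W**2
g(O) = 156 + 12*O (g(O) = 4*(3*(O + (-3 + 4**2))) = 4*(3*(O + (-3 + 16))) = 4*(3*(O + 13)) = 4*(3*(13 + O)) = 4*(39 + 3*O) = 156 + 12*O)
(65 + g(5)) - 194 = (65 + (156 + 12*5)) - 194 = (65 + (156 + 60)) - 194 = (65 + 216) - 194 = 281 - 194 = 87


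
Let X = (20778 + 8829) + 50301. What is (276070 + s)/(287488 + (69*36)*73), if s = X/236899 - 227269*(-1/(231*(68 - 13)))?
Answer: 118710119510803/201579325361700 ≈ 0.58890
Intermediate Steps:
X = 79908 (X = 29607 + 50301 = 79908)
s = 7836432853/429971685 (s = 79908/236899 - 227269*(-1/(231*(68 - 13))) = 79908*(1/236899) - 227269/(55*(-231)) = 79908/236899 - 227269/(-12705) = 79908/236899 - 227269*(-1/12705) = 79908/236899 + 32467/1815 = 7836432853/429971685 ≈ 18.225)
(276070 + s)/(287488 + (69*36)*73) = (276070 + 7836432853/429971685)/(287488 + (69*36)*73) = 118710119510803/(429971685*(287488 + 2484*73)) = 118710119510803/(429971685*(287488 + 181332)) = (118710119510803/429971685)/468820 = (118710119510803/429971685)*(1/468820) = 118710119510803/201579325361700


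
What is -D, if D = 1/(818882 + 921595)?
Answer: -1/1740477 ≈ -5.7456e-7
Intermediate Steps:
D = 1/1740477 ≈ 5.7456e-7
-D = -1*1/1740477 = -1/1740477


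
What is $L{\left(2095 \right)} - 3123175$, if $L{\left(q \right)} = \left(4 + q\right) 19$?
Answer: $-3083294$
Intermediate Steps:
$L{\left(q \right)} = 76 + 19 q$
$L{\left(2095 \right)} - 3123175 = \left(76 + 19 \cdot 2095\right) - 3123175 = \left(76 + 39805\right) - 3123175 = 39881 - 3123175 = -3083294$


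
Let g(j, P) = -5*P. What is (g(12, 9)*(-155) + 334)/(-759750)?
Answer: -7309/759750 ≈ -0.0096203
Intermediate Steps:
(g(12, 9)*(-155) + 334)/(-759750) = (-5*9*(-155) + 334)/(-759750) = (-45*(-155) + 334)*(-1/759750) = (6975 + 334)*(-1/759750) = 7309*(-1/759750) = -7309/759750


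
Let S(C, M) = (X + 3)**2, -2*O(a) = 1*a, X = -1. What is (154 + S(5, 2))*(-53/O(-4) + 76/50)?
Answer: -98671/25 ≈ -3946.8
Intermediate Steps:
O(a) = -a/2
S(C, M) = 4 (S(C, M) = (-1 + 3)**2 = 2**2 = 4)
(154 + S(5, 2))*(-53/O(-4) + 76/50) = (154 + 4)*(-53/((-1/2*(-4))) + 76/50) = 158*(-53/2 + 76*(1/50)) = 158*(-53*1/2 + 38/25) = 158*(-53/2 + 38/25) = 158*(-1249/50) = -98671/25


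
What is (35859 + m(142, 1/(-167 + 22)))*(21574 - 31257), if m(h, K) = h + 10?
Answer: -348694513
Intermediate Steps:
m(h, K) = 10 + h
(35859 + m(142, 1/(-167 + 22)))*(21574 - 31257) = (35859 + (10 + 142))*(21574 - 31257) = (35859 + 152)*(-9683) = 36011*(-9683) = -348694513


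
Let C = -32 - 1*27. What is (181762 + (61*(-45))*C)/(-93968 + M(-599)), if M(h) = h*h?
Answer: 343717/264833 ≈ 1.2979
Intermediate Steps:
C = -59 (C = -32 - 27 = -59)
M(h) = h**2
(181762 + (61*(-45))*C)/(-93968 + M(-599)) = (181762 + (61*(-45))*(-59))/(-93968 + (-599)**2) = (181762 - 2745*(-59))/(-93968 + 358801) = (181762 + 161955)/264833 = 343717*(1/264833) = 343717/264833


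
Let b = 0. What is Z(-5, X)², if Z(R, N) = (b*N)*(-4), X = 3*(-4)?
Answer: 0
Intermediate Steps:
X = -12
Z(R, N) = 0 (Z(R, N) = (0*N)*(-4) = 0*(-4) = 0)
Z(-5, X)² = 0² = 0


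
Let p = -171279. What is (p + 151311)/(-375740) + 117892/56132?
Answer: 2838598991/1318189855 ≈ 2.1534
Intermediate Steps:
(p + 151311)/(-375740) + 117892/56132 = (-171279 + 151311)/(-375740) + 117892/56132 = -19968*(-1/375740) + 117892*(1/56132) = 4992/93935 + 29473/14033 = 2838598991/1318189855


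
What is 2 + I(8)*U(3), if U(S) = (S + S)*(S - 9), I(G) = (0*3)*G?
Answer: 2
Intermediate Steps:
I(G) = 0 (I(G) = 0*G = 0)
U(S) = 2*S*(-9 + S) (U(S) = (2*S)*(-9 + S) = 2*S*(-9 + S))
2 + I(8)*U(3) = 2 + 0*(2*3*(-9 + 3)) = 2 + 0*(2*3*(-6)) = 2 + 0*(-36) = 2 + 0 = 2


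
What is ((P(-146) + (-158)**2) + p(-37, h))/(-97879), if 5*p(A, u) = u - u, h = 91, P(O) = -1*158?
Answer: -24806/97879 ≈ -0.25344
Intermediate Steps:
P(O) = -158
p(A, u) = 0 (p(A, u) = (u - u)/5 = (1/5)*0 = 0)
((P(-146) + (-158)**2) + p(-37, h))/(-97879) = ((-158 + (-158)**2) + 0)/(-97879) = ((-158 + 24964) + 0)*(-1/97879) = (24806 + 0)*(-1/97879) = 24806*(-1/97879) = -24806/97879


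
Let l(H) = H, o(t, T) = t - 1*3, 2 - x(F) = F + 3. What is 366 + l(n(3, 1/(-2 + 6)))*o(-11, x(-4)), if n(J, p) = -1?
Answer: 380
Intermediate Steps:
x(F) = -1 - F (x(F) = 2 - (F + 3) = 2 - (3 + F) = 2 + (-3 - F) = -1 - F)
o(t, T) = -3 + t (o(t, T) = t - 3 = -3 + t)
366 + l(n(3, 1/(-2 + 6)))*o(-11, x(-4)) = 366 - (-3 - 11) = 366 - 1*(-14) = 366 + 14 = 380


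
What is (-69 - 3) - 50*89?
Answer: -4522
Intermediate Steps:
(-69 - 3) - 50*89 = -72 - 4450 = -4522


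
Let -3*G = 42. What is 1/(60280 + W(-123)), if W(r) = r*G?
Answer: 1/62002 ≈ 1.6128e-5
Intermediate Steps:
G = -14 (G = -⅓*42 = -14)
W(r) = -14*r (W(r) = r*(-14) = -14*r)
1/(60280 + W(-123)) = 1/(60280 - 14*(-123)) = 1/(60280 + 1722) = 1/62002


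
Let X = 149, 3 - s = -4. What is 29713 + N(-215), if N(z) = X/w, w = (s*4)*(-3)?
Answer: 2495743/84 ≈ 29711.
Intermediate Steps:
s = 7 (s = 3 - 1*(-4) = 3 + 4 = 7)
w = -84 (w = (7*4)*(-3) = 28*(-3) = -84)
N(z) = -149/84 (N(z) = 149/(-84) = 149*(-1/84) = -149/84)
29713 + N(-215) = 29713 - 149/84 = 2495743/84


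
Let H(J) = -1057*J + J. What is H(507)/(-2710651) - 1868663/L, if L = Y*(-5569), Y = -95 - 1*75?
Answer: -4558421561453/2566254621230 ≈ -1.7763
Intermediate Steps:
Y = -170 (Y = -95 - 75 = -170)
L = 946730 (L = -170*(-5569) = 946730)
H(J) = -1056*J
H(507)/(-2710651) - 1868663/L = -1056*507/(-2710651) - 1868663/946730 = -535392*(-1/2710651) - 1868663*1/946730 = 535392/2710651 - 1868663/946730 = -4558421561453/2566254621230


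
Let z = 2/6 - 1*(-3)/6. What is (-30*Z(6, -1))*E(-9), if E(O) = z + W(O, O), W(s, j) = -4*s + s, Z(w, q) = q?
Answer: 835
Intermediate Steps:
z = ⅚ (z = 2*(⅙) + 3*(⅙) = ⅓ + ½ = ⅚ ≈ 0.83333)
W(s, j) = -3*s
E(O) = ⅚ - 3*O
(-30*Z(6, -1))*E(-9) = (-30*(-1))*(⅚ - 3*(-9)) = 30*(⅚ + 27) = 30*(167/6) = 835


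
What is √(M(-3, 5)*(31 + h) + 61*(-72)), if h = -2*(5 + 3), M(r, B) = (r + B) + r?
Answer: I*√4407 ≈ 66.385*I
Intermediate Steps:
M(r, B) = B + 2*r (M(r, B) = (B + r) + r = B + 2*r)
h = -16 (h = -2*8 = -16)
√(M(-3, 5)*(31 + h) + 61*(-72)) = √((5 + 2*(-3))*(31 - 16) + 61*(-72)) = √((5 - 6)*15 - 4392) = √(-1*15 - 4392) = √(-15 - 4392) = √(-4407) = I*√4407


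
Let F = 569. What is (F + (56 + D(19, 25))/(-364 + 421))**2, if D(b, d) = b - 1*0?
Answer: 117418896/361 ≈ 3.2526e+5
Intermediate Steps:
D(b, d) = b (D(b, d) = b + 0 = b)
(F + (56 + D(19, 25))/(-364 + 421))**2 = (569 + (56 + 19)/(-364 + 421))**2 = (569 + 75/57)**2 = (569 + 75*(1/57))**2 = (569 + 25/19)**2 = (10836/19)**2 = 117418896/361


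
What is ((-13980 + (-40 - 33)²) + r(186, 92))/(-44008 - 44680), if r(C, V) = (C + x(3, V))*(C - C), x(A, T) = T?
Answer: 8651/88688 ≈ 0.097544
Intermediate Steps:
r(C, V) = 0 (r(C, V) = (C + V)*(C - C) = (C + V)*0 = 0)
((-13980 + (-40 - 33)²) + r(186, 92))/(-44008 - 44680) = ((-13980 + (-40 - 33)²) + 0)/(-44008 - 44680) = ((-13980 + (-73)²) + 0)/(-88688) = ((-13980 + 5329) + 0)*(-1/88688) = (-8651 + 0)*(-1/88688) = -8651*(-1/88688) = 8651/88688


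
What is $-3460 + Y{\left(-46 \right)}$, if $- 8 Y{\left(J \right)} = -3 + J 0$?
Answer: $- \frac{27677}{8} \approx -3459.6$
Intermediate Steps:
$Y{\left(J \right)} = \frac{3}{8}$ ($Y{\left(J \right)} = - \frac{-3 + J 0}{8} = - \frac{-3 + 0}{8} = \left(- \frac{1}{8}\right) \left(-3\right) = \frac{3}{8}$)
$-3460 + Y{\left(-46 \right)} = -3460 + \frac{3}{8} = - \frac{27677}{8}$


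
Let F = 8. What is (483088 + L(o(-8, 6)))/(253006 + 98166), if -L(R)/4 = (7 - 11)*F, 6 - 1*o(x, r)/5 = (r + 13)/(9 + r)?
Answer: 120804/87793 ≈ 1.3760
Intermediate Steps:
o(x, r) = 30 - 5*(13 + r)/(9 + r) (o(x, r) = 30 - 5*(r + 13)/(9 + r) = 30 - 5*(13 + r)/(9 + r))
L(R) = 128 (L(R) = -4*(7 - 11)*8 = -(-16)*8 = -4*(-32) = 128)
(483088 + L(o(-8, 6)))/(253006 + 98166) = (483088 + 128)/(253006 + 98166) = 483216/351172 = 483216*(1/351172) = 120804/87793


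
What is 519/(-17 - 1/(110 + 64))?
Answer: -90306/2959 ≈ -30.519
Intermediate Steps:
519/(-17 - 1/(110 + 64)) = 519/(-17 - 1/174) = 519/(-2959/174) = 519*(-174/2959) = -90306/2959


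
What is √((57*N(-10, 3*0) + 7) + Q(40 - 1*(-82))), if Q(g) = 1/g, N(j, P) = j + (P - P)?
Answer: I*√8379570/122 ≈ 23.727*I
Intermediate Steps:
N(j, P) = j (N(j, P) = j + 0 = j)
√((57*N(-10, 3*0) + 7) + Q(40 - 1*(-82))) = √((57*(-10) + 7) + 1/(40 - 1*(-82))) = √((-570 + 7) + 1/(40 + 82)) = √(-563 + 1/122) = √(-68685/122) = I*√8379570/122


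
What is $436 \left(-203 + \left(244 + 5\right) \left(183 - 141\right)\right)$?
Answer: $4471180$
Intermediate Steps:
$436 \left(-203 + \left(244 + 5\right) \left(183 - 141\right)\right) = 436 \left(-203 + 249 \cdot 42\right) = 436 \left(-203 + 10458\right) = 436 \cdot 10255 = 4471180$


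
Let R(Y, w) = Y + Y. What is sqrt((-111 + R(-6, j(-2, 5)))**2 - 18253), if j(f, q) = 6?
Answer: 2*I*sqrt(781) ≈ 55.893*I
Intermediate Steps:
R(Y, w) = 2*Y
sqrt((-111 + R(-6, j(-2, 5)))**2 - 18253) = sqrt((-111 + 2*(-6))**2 - 18253) = sqrt((-111 - 12)**2 - 18253) = sqrt((-123)**2 - 18253) = sqrt(15129 - 18253) = sqrt(-3124) = 2*I*sqrt(781)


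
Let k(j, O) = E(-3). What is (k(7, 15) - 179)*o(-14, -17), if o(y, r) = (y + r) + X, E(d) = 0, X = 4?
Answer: 4833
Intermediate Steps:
o(y, r) = 4 + r + y (o(y, r) = (y + r) + 4 = (r + y) + 4 = 4 + r + y)
k(j, O) = 0
(k(7, 15) - 179)*o(-14, -17) = (0 - 179)*(4 - 17 - 14) = -179*(-27) = 4833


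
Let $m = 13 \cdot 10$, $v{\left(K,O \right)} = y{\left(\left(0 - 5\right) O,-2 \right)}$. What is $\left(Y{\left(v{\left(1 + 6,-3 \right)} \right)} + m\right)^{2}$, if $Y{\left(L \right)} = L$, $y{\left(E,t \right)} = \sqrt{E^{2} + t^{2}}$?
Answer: $\left(130 + \sqrt{229}\right)^{2} \approx 21064.0$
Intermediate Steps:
$v{\left(K,O \right)} = \sqrt{4 + 25 O^{2}}$ ($v{\left(K,O \right)} = \sqrt{\left(\left(0 - 5\right) O\right)^{2} + \left(-2\right)^{2}} = \sqrt{\left(- 5 O\right)^{2} + 4} = \sqrt{25 O^{2} + 4} = \sqrt{4 + 25 O^{2}}$)
$m = 130$
$\left(Y{\left(v{\left(1 + 6,-3 \right)} \right)} + m\right)^{2} = \left(\sqrt{4 + 25 \left(-3\right)^{2}} + 130\right)^{2} = \left(\sqrt{4 + 25 \cdot 9} + 130\right)^{2} = \left(\sqrt{4 + 225} + 130\right)^{2} = \left(\sqrt{229} + 130\right)^{2} = \left(130 + \sqrt{229}\right)^{2}$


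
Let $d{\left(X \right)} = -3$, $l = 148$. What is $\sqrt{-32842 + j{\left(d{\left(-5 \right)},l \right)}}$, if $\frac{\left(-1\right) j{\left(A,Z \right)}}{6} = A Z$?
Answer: $i \sqrt{30178} \approx 173.72 i$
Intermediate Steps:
$j{\left(A,Z \right)} = - 6 A Z$
$\sqrt{-32842 + j{\left(d{\left(-5 \right)},l \right)}} = \sqrt{-32842 - \left(-18\right) 148} = \sqrt{-32842 + 2664} = \sqrt{-30178} = i \sqrt{30178}$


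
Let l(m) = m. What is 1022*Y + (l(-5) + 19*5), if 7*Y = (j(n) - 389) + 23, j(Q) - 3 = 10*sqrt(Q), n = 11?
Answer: -52908 + 1460*sqrt(11) ≈ -48066.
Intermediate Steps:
j(Q) = 3 + 10*sqrt(Q)
Y = -363/7 + 10*sqrt(11)/7 (Y = (((3 + 10*sqrt(11)) - 389) + 23)/7 = ((-386 + 10*sqrt(11)) + 23)/7 = (-363 + 10*sqrt(11))/7 = -363/7 + 10*sqrt(11)/7 ≈ -47.119)
1022*Y + (l(-5) + 19*5) = 1022*(-363/7 + 10*sqrt(11)/7) + (-5 + 19*5) = (-52998 + 1460*sqrt(11)) + (-5 + 95) = (-52998 + 1460*sqrt(11)) + 90 = -52908 + 1460*sqrt(11)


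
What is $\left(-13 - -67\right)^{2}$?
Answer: $2916$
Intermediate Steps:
$\left(-13 - -67\right)^{2} = \left(-13 + 67\right)^{2} = 54^{2} = 2916$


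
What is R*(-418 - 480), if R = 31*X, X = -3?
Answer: 83514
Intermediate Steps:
R = -93 (R = 31*(-3) = -93)
R*(-418 - 480) = -93*(-418 - 480) = -93*(-898) = 83514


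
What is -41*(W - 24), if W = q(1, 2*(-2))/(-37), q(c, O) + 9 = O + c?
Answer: 35916/37 ≈ 970.70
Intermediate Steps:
q(c, O) = -9 + O + c (q(c, O) = -9 + (O + c) = -9 + O + c)
W = 12/37 (W = (-9 + 2*(-2) + 1)/(-37) = (-9 - 4 + 1)*(-1/37) = -12*(-1/37) = 12/37 ≈ 0.32432)
-41*(W - 24) = -41*(12/37 - 24) = -41*(-876/37) = 35916/37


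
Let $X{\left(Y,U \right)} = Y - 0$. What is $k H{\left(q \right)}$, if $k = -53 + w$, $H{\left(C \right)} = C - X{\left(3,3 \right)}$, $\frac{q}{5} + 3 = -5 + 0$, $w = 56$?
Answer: $-129$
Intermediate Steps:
$X{\left(Y,U \right)} = Y$ ($X{\left(Y,U \right)} = Y + 0 = Y$)
$q = -40$ ($q = -15 + 5 \left(-5 + 0\right) = -15 + 5 \left(-5\right) = -15 - 25 = -40$)
$H{\left(C \right)} = -3 + C$ ($H{\left(C \right)} = C - 3 = -3 + C$)
$k = 3$ ($k = -53 + 56 = 3$)
$k H{\left(q \right)} = 3 \left(-3 - 40\right) = 3 \left(-43\right) = -129$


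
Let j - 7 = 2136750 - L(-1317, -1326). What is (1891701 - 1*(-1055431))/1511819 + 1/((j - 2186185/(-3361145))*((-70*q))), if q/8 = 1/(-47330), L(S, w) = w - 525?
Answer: 237271175889456392731/121712838064527870216 ≈ 1.9494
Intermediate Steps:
L(S, w) = -525 + w
q = -4/23665 (q = 8/(-47330) = 8*(-1/47330) = -4/23665 ≈ -0.00016903)
j = 2138608 (j = 7 + (2136750 - (-525 - 1326)) = 7 + (2136750 - 1*(-1851)) = 7 + (2136750 + 1851) = 7 + 2138601 = 2138608)
(1891701 - 1*(-1055431))/1511819 + 1/((j - 2186185/(-3361145))*((-70*q))) = (1891701 - 1*(-1055431))/1511819 + 1/((2138608 - 2186185/(-3361145))*((-70*(-4/23665)))) = (1891701 + 1055431)*(1/1511819) + 1/((2138608 - 2186185*(-1/3361145))*(56/4733)) = 2947132*(1/1511819) + (4733/56)/(2138608 + 437237/672229) = 2947132/1511819 + (4733/56)/(1437634754469/672229) = 2947132/1511819 + (672229/1437634754469)*(4733/56) = 2947132/1511819 + 3181659857/80507546250264 = 237271175889456392731/121712838064527870216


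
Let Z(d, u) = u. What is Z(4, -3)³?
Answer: -27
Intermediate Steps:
Z(4, -3)³ = (-3)³ = -27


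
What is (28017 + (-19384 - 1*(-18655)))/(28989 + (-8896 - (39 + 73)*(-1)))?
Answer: 3032/2245 ≈ 1.3506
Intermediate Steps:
(28017 + (-19384 - 1*(-18655)))/(28989 + (-8896 - (39 + 73)*(-1))) = (28017 + (-19384 + 18655))/(28989 + (-8896 - 112*(-1))) = (28017 - 729)/(28989 + (-8896 - 1*(-112))) = 27288/(28989 + (-8896 + 112)) = 27288/(28989 - 8784) = 27288/20205 = 27288*(1/20205) = 3032/2245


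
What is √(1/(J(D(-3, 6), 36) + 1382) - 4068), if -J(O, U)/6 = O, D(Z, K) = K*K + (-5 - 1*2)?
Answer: I*√1484071186/604 ≈ 63.781*I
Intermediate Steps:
D(Z, K) = -7 + K² (D(Z, K) = K² + (-5 - 2) = K² - 7 = -7 + K²)
J(O, U) = -6*O
√(1/(J(D(-3, 6), 36) + 1382) - 4068) = √(1/(-6*(-7 + 6²) + 1382) - 4068) = √(1/(-6*(-7 + 36) + 1382) - 4068) = √(1/(-6*29 + 1382) - 4068) = √(1/(-174 + 1382) - 4068) = √(1/1208 - 4068) = √(-4914143/1208) = I*√1484071186/604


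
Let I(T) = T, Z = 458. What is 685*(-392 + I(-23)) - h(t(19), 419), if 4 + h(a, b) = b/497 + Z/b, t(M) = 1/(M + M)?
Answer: -59197849040/208243 ≈ -2.8427e+5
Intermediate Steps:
t(M) = 1/(2*M)
h(a, b) = -4 + 458/b + b/497 (h(a, b) = -4 + (b/497 + 458/b) = -4 + (458/b + b/497) = -4 + 458/b + b/497)
685*(-392 + I(-23)) - h(t(19), 419) = 685*(-392 - 23) - (-4 + 458/419 + (1/497)*419) = 685*(-415) - (-4 + 458*(1/419) + 419/497) = -284275 - (-4 + 458/419 + 419/497) = -284275 - 1*(-429785/208243) = -284275 + 429785/208243 = -59197849040/208243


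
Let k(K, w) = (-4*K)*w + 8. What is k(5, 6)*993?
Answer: -111216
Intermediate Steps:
k(K, w) = 8 - 4*K*w (k(K, w) = -4*K*w + 8 = 8 - 4*K*w)
k(5, 6)*993 = (8 - 4*5*6)*993 = (8 - 120)*993 = -112*993 = -111216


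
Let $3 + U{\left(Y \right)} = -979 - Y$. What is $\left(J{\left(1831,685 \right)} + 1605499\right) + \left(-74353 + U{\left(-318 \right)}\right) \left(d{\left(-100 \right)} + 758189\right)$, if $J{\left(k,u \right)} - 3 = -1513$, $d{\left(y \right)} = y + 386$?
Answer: $-56896915086$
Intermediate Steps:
$U{\left(Y \right)} = -982 - Y$ ($U{\left(Y \right)} = -3 - \left(979 + Y\right) = -982 - Y$)
$d{\left(y \right)} = 386 + y$
$J{\left(k,u \right)} = -1510$ ($J{\left(k,u \right)} = 3 - 1513 = -1510$)
$\left(J{\left(1831,685 \right)} + 1605499\right) + \left(-74353 + U{\left(-318 \right)}\right) \left(d{\left(-100 \right)} + 758189\right) = \left(-1510 + 1605499\right) + \left(-74353 - 664\right) \left(\left(386 - 100\right) + 758189\right) = 1603989 + \left(-74353 + \left(-982 + 318\right)\right) \left(286 + 758189\right) = 1603989 + \left(-74353 - 664\right) 758475 = 1603989 - 56898519075 = -56896915086$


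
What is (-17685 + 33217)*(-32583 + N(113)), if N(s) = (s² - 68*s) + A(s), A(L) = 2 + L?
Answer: -425312756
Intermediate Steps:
N(s) = 2 + s² - 67*s (N(s) = (s² - 68*s) + (2 + s) = 2 + s² - 67*s)
(-17685 + 33217)*(-32583 + N(113)) = (-17685 + 33217)*(-32583 + (2 + 113² - 67*113)) = 15532*(-32583 + (2 + 12769 - 7571)) = 15532*(-32583 + 5200) = 15532*(-27383) = -425312756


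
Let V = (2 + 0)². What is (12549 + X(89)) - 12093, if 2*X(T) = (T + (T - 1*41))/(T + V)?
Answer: 84953/186 ≈ 456.74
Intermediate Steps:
V = 4 (V = 2² = 4)
X(T) = (-41 + 2*T)/(2*(4 + T)) (X(T) = ((T + (T - 1*41))/(T + 4))/2 = ((T + (T - 41))/(4 + T))/2 = ((T + (-41 + T))/(4 + T))/2 = ((-41 + 2*T)/(4 + T))/2 = (-41 + 2*T)/(2*(4 + T)))
(12549 + X(89)) - 12093 = (12549 + (-41/2 + 89)/(4 + 89)) - 12093 = (12549 + (137/2)/93) - 12093 = (12549 + (1/93)*(137/2)) - 12093 = (12549 + 137/186) - 12093 = 2334251/186 - 12093 = 84953/186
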